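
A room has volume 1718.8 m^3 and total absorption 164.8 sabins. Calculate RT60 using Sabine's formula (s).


Given values:
  V = 1718.8 m^3
  A = 164.8 sabins
Formula: RT60 = 0.161 * V / A
Numerator: 0.161 * 1718.8 = 276.7268
RT60 = 276.7268 / 164.8 = 1.679

1.679 s


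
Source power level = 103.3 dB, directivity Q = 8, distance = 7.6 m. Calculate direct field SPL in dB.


Given values:
  Lw = 103.3 dB, Q = 8, r = 7.6 m
Formula: SPL = Lw + 10 * log10(Q / (4 * pi * r^2))
Compute 4 * pi * r^2 = 4 * pi * 7.6^2 = 725.8336
Compute Q / denom = 8 / 725.8336 = 0.01102181
Compute 10 * log10(0.01102181) = -19.5775
SPL = 103.3 + (-19.5775) = 83.72

83.72 dB


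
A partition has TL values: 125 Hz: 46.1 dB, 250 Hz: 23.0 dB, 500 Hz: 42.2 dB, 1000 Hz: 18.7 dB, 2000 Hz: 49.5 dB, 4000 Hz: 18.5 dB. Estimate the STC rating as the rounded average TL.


Given TL values at each frequency:
  125 Hz: 46.1 dB
  250 Hz: 23.0 dB
  500 Hz: 42.2 dB
  1000 Hz: 18.7 dB
  2000 Hz: 49.5 dB
  4000 Hz: 18.5 dB
Formula: STC ~ round(average of TL values)
Sum = 46.1 + 23.0 + 42.2 + 18.7 + 49.5 + 18.5 = 198.0
Average = 198.0 / 6 = 33.0
Rounded: 33

33


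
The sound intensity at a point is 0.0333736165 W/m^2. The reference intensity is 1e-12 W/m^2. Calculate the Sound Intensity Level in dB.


Given values:
  I = 0.0333736165 W/m^2
  I_ref = 1e-12 W/m^2
Formula: SIL = 10 * log10(I / I_ref)
Compute ratio: I / I_ref = 33373616500
Compute log10: log10(33373616500) = 10.523403
Multiply: SIL = 10 * 10.523403 = 105.23

105.23 dB


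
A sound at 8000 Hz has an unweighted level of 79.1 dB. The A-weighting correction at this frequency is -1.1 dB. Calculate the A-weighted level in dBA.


Given values:
  SPL = 79.1 dB
  A-weighting at 8000 Hz = -1.1 dB
Formula: L_A = SPL + A_weight
L_A = 79.1 + (-1.1)
L_A = 78.0

78.0 dBA


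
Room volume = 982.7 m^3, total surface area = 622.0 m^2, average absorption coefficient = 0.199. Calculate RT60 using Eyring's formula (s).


Given values:
  V = 982.7 m^3, S = 622.0 m^2, alpha = 0.199
Formula: RT60 = 0.161 * V / (-S * ln(1 - alpha))
Compute ln(1 - 0.199) = ln(0.801) = -0.221894
Denominator: -622.0 * -0.221894 = 138.0181
Numerator: 0.161 * 982.7 = 158.2147
RT60 = 158.2147 / 138.0181 = 1.146

1.146 s


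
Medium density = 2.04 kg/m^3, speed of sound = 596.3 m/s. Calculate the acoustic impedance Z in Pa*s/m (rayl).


Given values:
  rho = 2.04 kg/m^3
  c = 596.3 m/s
Formula: Z = rho * c
Z = 2.04 * 596.3
Z = 1216.45

1216.45 rayl


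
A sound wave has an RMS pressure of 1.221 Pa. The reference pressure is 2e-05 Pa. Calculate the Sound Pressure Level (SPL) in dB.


Given values:
  p = 1.221 Pa
  p_ref = 2e-05 Pa
Formula: SPL = 20 * log10(p / p_ref)
Compute ratio: p / p_ref = 1.221 / 2e-05 = 61050
Compute log10: log10(61050) = 4.785686
Multiply: SPL = 20 * 4.785686 = 95.71

95.71 dB


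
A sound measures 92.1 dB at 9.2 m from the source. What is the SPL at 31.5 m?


Given values:
  SPL1 = 92.1 dB, r1 = 9.2 m, r2 = 31.5 m
Formula: SPL2 = SPL1 - 20 * log10(r2 / r1)
Compute ratio: r2 / r1 = 31.5 / 9.2 = 3.4239
Compute log10: log10(3.4239) = 0.534521
Compute drop: 20 * 0.534521 = 10.6904
SPL2 = 92.1 - 10.6904 = 81.41

81.41 dB


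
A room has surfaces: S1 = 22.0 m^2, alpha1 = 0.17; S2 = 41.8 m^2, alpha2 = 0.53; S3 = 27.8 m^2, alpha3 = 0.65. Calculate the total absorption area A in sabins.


Given surfaces:
  Surface 1: 22.0 * 0.17 = 3.74
  Surface 2: 41.8 * 0.53 = 22.154
  Surface 3: 27.8 * 0.65 = 18.07
Formula: A = sum(Si * alpha_i)
A = 3.74 + 22.154 + 18.07
A = 43.96

43.96 sabins


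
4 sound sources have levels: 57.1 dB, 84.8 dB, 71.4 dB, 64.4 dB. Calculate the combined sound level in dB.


Formula: L_total = 10 * log10( sum(10^(Li/10)) )
  Source 1: 10^(57.1/10) = 512861.384
  Source 2: 10^(84.8/10) = 301995172.0402
  Source 3: 10^(71.4/10) = 13803842.646
  Source 4: 10^(64.4/10) = 2754228.7033
Sum of linear values = 319066104.7735
L_total = 10 * log10(319066104.7735) = 85.04

85.04 dB


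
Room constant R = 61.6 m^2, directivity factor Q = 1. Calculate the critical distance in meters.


Given values:
  R = 61.6 m^2, Q = 1
Formula: d_c = 0.141 * sqrt(Q * R)
Compute Q * R = 1 * 61.6 = 61.6
Compute sqrt(61.6) = 7.8486
d_c = 0.141 * 7.8486 = 1.107

1.107 m


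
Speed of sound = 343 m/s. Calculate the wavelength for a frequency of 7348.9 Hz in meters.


Given values:
  c = 343 m/s, f = 7348.9 Hz
Formula: lambda = c / f
lambda = 343 / 7348.9
lambda = 0.0467

0.0467 m


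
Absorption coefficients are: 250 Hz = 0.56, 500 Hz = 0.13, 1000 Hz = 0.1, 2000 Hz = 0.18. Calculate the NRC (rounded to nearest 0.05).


Given values:
  a_250 = 0.56, a_500 = 0.13
  a_1000 = 0.1, a_2000 = 0.18
Formula: NRC = (a250 + a500 + a1000 + a2000) / 4
Sum = 0.56 + 0.13 + 0.1 + 0.18 = 0.97
NRC = 0.97 / 4 = 0.2425
Rounded to nearest 0.05: 0.25

0.25


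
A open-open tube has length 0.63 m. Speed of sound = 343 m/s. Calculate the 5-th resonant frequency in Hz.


Given values:
  Tube type: open-open, L = 0.63 m, c = 343 m/s, n = 5
Formula: f_n = n * c / (2 * L)
Compute 2 * L = 2 * 0.63 = 1.26
f = 5 * 343 / 1.26
f = 1361.11

1361.11 Hz


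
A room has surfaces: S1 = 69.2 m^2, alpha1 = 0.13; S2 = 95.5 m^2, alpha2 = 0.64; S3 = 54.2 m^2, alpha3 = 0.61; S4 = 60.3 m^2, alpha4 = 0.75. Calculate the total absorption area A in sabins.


Given surfaces:
  Surface 1: 69.2 * 0.13 = 8.996
  Surface 2: 95.5 * 0.64 = 61.12
  Surface 3: 54.2 * 0.61 = 33.062
  Surface 4: 60.3 * 0.75 = 45.225
Formula: A = sum(Si * alpha_i)
A = 8.996 + 61.12 + 33.062 + 45.225
A = 148.4

148.4 sabins


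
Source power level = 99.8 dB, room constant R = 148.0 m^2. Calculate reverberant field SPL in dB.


Given values:
  Lw = 99.8 dB, R = 148.0 m^2
Formula: SPL = Lw + 10 * log10(4 / R)
Compute 4 / R = 4 / 148.0 = 0.027027
Compute 10 * log10(0.027027) = -15.682
SPL = 99.8 + (-15.682) = 84.12

84.12 dB


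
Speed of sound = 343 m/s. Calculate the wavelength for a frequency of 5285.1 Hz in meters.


Given values:
  c = 343 m/s, f = 5285.1 Hz
Formula: lambda = c / f
lambda = 343 / 5285.1
lambda = 0.0649

0.0649 m


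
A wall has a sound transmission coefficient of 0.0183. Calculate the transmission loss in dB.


Given values:
  tau = 0.0183
Formula: TL = 10 * log10(1 / tau)
Compute 1 / tau = 1 / 0.0183 = 54.6448
Compute log10(54.6448) = 1.737549
TL = 10 * 1.737549 = 17.38

17.38 dB


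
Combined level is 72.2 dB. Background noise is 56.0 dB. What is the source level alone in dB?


Given values:
  L_total = 72.2 dB, L_bg = 56.0 dB
Formula: L_source = 10 * log10(10^(L_total/10) - 10^(L_bg/10))
Convert to linear:
  10^(72.2/10) = 16595869.0744
  10^(56.0/10) = 398107.1706
Difference: 16595869.0744 - 398107.1706 = 16197761.9038
L_source = 10 * log10(16197761.9038) = 72.09

72.09 dB


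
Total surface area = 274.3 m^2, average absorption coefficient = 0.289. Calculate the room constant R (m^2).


Given values:
  S = 274.3 m^2, alpha = 0.289
Formula: R = S * alpha / (1 - alpha)
Numerator: 274.3 * 0.289 = 79.2727
Denominator: 1 - 0.289 = 0.711
R = 79.2727 / 0.711 = 111.49

111.49 m^2


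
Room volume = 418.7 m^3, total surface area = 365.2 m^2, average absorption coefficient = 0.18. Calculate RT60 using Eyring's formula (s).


Given values:
  V = 418.7 m^3, S = 365.2 m^2, alpha = 0.18
Formula: RT60 = 0.161 * V / (-S * ln(1 - alpha))
Compute ln(1 - 0.18) = ln(0.82) = -0.198451
Denominator: -365.2 * -0.198451 = 72.4743
Numerator: 0.161 * 418.7 = 67.4107
RT60 = 67.4107 / 72.4743 = 0.93

0.93 s


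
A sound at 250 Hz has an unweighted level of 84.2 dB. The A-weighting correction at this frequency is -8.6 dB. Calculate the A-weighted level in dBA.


Given values:
  SPL = 84.2 dB
  A-weighting at 250 Hz = -8.6 dB
Formula: L_A = SPL + A_weight
L_A = 84.2 + (-8.6)
L_A = 75.6

75.6 dBA


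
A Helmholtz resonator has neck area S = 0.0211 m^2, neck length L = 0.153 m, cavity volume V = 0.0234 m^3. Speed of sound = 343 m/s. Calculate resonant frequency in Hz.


Given values:
  S = 0.0211 m^2, L = 0.153 m, V = 0.0234 m^3, c = 343 m/s
Formula: f = (c / (2*pi)) * sqrt(S / (V * L))
Compute V * L = 0.0234 * 0.153 = 0.0035802
Compute S / (V * L) = 0.0211 / 0.0035802 = 5.8935
Compute sqrt(5.8935) = 2.427653
Compute c / (2*pi) = 343 / 6.283185 = 54.590148
f = 54.590148 * 2.427653 = 132.53

132.53 Hz


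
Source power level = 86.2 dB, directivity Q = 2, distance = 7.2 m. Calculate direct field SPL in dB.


Given values:
  Lw = 86.2 dB, Q = 2, r = 7.2 m
Formula: SPL = Lw + 10 * log10(Q / (4 * pi * r^2))
Compute 4 * pi * r^2 = 4 * pi * 7.2^2 = 651.4407
Compute Q / denom = 2 / 651.4407 = 0.00307012
Compute 10 * log10(0.00307012) = -25.1284
SPL = 86.2 + (-25.1284) = 61.07

61.07 dB


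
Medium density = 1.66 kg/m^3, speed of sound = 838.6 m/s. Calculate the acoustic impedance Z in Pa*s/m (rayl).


Given values:
  rho = 1.66 kg/m^3
  c = 838.6 m/s
Formula: Z = rho * c
Z = 1.66 * 838.6
Z = 1392.08

1392.08 rayl


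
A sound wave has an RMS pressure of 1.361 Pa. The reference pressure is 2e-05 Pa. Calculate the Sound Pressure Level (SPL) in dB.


Given values:
  p = 1.361 Pa
  p_ref = 2e-05 Pa
Formula: SPL = 20 * log10(p / p_ref)
Compute ratio: p / p_ref = 1.361 / 2e-05 = 68050
Compute log10: log10(68050) = 4.832828
Multiply: SPL = 20 * 4.832828 = 96.66

96.66 dB


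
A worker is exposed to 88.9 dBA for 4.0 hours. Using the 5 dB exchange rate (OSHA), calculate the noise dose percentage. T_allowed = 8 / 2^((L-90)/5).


Given values:
  L = 88.9 dBA, T = 4.0 hours
Formula: T_allowed = 8 / 2^((L - 90) / 5)
Compute exponent: (88.9 - 90) / 5 = -0.22
Compute 2^(-0.22) = 0.858565
T_allowed = 8 / 0.858565 = 9.317873 hours
Dose = (T / T_allowed) * 100
Dose = (4.0 / 9.317873) * 100 = 42.93

42.93 %


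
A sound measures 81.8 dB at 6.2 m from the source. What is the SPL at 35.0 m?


Given values:
  SPL1 = 81.8 dB, r1 = 6.2 m, r2 = 35.0 m
Formula: SPL2 = SPL1 - 20 * log10(r2 / r1)
Compute ratio: r2 / r1 = 35.0 / 6.2 = 5.6452
Compute log10: log10(5.6452) = 0.751679
Compute drop: 20 * 0.751679 = 15.0336
SPL2 = 81.8 - 15.0336 = 66.77

66.77 dB


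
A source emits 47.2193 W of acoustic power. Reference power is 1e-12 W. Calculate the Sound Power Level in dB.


Given values:
  W = 47.2193 W
  W_ref = 1e-12 W
Formula: SWL = 10 * log10(W / W_ref)
Compute ratio: W / W_ref = 47219300000000
Compute log10: log10(47219300000000) = 13.67412
Multiply: SWL = 10 * 13.67412 = 136.74

136.74 dB


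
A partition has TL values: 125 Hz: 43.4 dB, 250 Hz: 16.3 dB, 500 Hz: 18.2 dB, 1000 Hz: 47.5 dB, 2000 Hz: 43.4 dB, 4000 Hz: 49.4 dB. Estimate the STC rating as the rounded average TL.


Given TL values at each frequency:
  125 Hz: 43.4 dB
  250 Hz: 16.3 dB
  500 Hz: 18.2 dB
  1000 Hz: 47.5 dB
  2000 Hz: 43.4 dB
  4000 Hz: 49.4 dB
Formula: STC ~ round(average of TL values)
Sum = 43.4 + 16.3 + 18.2 + 47.5 + 43.4 + 49.4 = 218.2
Average = 218.2 / 6 = 36.37
Rounded: 36

36


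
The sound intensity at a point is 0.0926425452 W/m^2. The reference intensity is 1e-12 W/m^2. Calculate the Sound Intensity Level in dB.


Given values:
  I = 0.0926425452 W/m^2
  I_ref = 1e-12 W/m^2
Formula: SIL = 10 * log10(I / I_ref)
Compute ratio: I / I_ref = 92642545200
Compute log10: log10(92642545200) = 10.96681
Multiply: SIL = 10 * 10.96681 = 109.67

109.67 dB


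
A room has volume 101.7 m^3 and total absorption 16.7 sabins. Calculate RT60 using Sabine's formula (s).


Given values:
  V = 101.7 m^3
  A = 16.7 sabins
Formula: RT60 = 0.161 * V / A
Numerator: 0.161 * 101.7 = 16.3737
RT60 = 16.3737 / 16.7 = 0.98

0.98 s


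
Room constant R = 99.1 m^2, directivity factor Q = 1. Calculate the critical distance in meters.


Given values:
  R = 99.1 m^2, Q = 1
Formula: d_c = 0.141 * sqrt(Q * R)
Compute Q * R = 1 * 99.1 = 99.1
Compute sqrt(99.1) = 9.9549
d_c = 0.141 * 9.9549 = 1.404

1.404 m


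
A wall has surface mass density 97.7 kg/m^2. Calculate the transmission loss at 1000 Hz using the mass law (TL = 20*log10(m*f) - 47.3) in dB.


Given values:
  m = 97.7 kg/m^2, f = 1000 Hz
Formula: TL = 20 * log10(m * f) - 47.3
Compute m * f = 97.7 * 1000 = 97700.0
Compute log10(97700.0) = 4.989895
Compute 20 * 4.989895 = 99.7979
TL = 99.7979 - 47.3 = 52.5

52.5 dB


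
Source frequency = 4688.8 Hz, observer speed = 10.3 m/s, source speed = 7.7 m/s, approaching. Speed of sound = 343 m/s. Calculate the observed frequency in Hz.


Given values:
  f_s = 4688.8 Hz, v_o = 10.3 m/s, v_s = 7.7 m/s
  Direction: approaching
Formula: f_o = f_s * (c + v_o) / (c - v_s)
Numerator: c + v_o = 343 + 10.3 = 353.3
Denominator: c - v_s = 343 - 7.7 = 335.3
f_o = 4688.8 * 353.3 / 335.3 = 4940.51

4940.51 Hz


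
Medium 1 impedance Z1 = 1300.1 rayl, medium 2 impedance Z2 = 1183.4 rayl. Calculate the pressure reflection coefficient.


Given values:
  Z1 = 1300.1 rayl, Z2 = 1183.4 rayl
Formula: R = (Z2 - Z1) / (Z2 + Z1)
Numerator: Z2 - Z1 = 1183.4 - 1300.1 = -116.7
Denominator: Z2 + Z1 = 1183.4 + 1300.1 = 2483.5
R = -116.7 / 2483.5 = -0.047

-0.047


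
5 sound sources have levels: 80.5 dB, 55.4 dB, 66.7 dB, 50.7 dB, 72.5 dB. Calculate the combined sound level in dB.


Formula: L_total = 10 * log10( sum(10^(Li/10)) )
  Source 1: 10^(80.5/10) = 112201845.4302
  Source 2: 10^(55.4/10) = 346736.8505
  Source 3: 10^(66.7/10) = 4677351.4129
  Source 4: 10^(50.7/10) = 117489.7555
  Source 5: 10^(72.5/10) = 17782794.1004
Sum of linear values = 135126217.5495
L_total = 10 * log10(135126217.5495) = 81.31

81.31 dB


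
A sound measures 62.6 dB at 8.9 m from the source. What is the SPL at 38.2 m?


Given values:
  SPL1 = 62.6 dB, r1 = 8.9 m, r2 = 38.2 m
Formula: SPL2 = SPL1 - 20 * log10(r2 / r1)
Compute ratio: r2 / r1 = 38.2 / 8.9 = 4.2921
Compute log10: log10(4.2921) = 0.63267
Compute drop: 20 * 0.63267 = 12.6534
SPL2 = 62.6 - 12.6534 = 49.95

49.95 dB


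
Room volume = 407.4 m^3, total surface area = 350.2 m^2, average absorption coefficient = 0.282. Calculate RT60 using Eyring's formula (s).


Given values:
  V = 407.4 m^3, S = 350.2 m^2, alpha = 0.282
Formula: RT60 = 0.161 * V / (-S * ln(1 - alpha))
Compute ln(1 - 0.282) = ln(0.718) = -0.331286
Denominator: -350.2 * -0.331286 = 116.0164
Numerator: 0.161 * 407.4 = 65.5914
RT60 = 65.5914 / 116.0164 = 0.565

0.565 s


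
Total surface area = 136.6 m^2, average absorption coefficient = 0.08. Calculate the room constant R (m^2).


Given values:
  S = 136.6 m^2, alpha = 0.08
Formula: R = S * alpha / (1 - alpha)
Numerator: 136.6 * 0.08 = 10.928
Denominator: 1 - 0.08 = 0.92
R = 10.928 / 0.92 = 11.88

11.88 m^2


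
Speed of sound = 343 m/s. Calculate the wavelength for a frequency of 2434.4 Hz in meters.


Given values:
  c = 343 m/s, f = 2434.4 Hz
Formula: lambda = c / f
lambda = 343 / 2434.4
lambda = 0.1409

0.1409 m


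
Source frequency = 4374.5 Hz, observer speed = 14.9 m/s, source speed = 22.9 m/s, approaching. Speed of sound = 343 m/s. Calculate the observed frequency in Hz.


Given values:
  f_s = 4374.5 Hz, v_o = 14.9 m/s, v_s = 22.9 m/s
  Direction: approaching
Formula: f_o = f_s * (c + v_o) / (c - v_s)
Numerator: c + v_o = 343 + 14.9 = 357.9
Denominator: c - v_s = 343 - 22.9 = 320.1
f_o = 4374.5 * 357.9 / 320.1 = 4891.08

4891.08 Hz


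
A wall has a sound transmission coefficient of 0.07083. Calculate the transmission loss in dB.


Given values:
  tau = 0.07083
Formula: TL = 10 * log10(1 / tau)
Compute 1 / tau = 1 / 0.07083 = 14.1183
Compute log10(14.1183) = 1.149782
TL = 10 * 1.149782 = 11.5

11.5 dB


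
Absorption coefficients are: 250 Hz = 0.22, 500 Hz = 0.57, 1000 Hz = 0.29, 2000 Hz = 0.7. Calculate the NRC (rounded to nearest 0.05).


Given values:
  a_250 = 0.22, a_500 = 0.57
  a_1000 = 0.29, a_2000 = 0.7
Formula: NRC = (a250 + a500 + a1000 + a2000) / 4
Sum = 0.22 + 0.57 + 0.29 + 0.7 = 1.78
NRC = 1.78 / 4 = 0.445
Rounded to nearest 0.05: 0.45

0.45


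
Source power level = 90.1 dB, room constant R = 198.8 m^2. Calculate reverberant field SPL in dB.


Given values:
  Lw = 90.1 dB, R = 198.8 m^2
Formula: SPL = Lw + 10 * log10(4 / R)
Compute 4 / R = 4 / 198.8 = 0.020121
Compute 10 * log10(0.020121) = -16.9635
SPL = 90.1 + (-16.9635) = 73.14

73.14 dB


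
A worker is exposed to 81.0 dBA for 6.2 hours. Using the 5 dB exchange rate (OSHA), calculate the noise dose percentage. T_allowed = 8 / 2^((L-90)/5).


Given values:
  L = 81.0 dBA, T = 6.2 hours
Formula: T_allowed = 8 / 2^((L - 90) / 5)
Compute exponent: (81.0 - 90) / 5 = -1.8
Compute 2^(-1.8) = 0.287175
T_allowed = 8 / 0.287175 = 27.857578 hours
Dose = (T / T_allowed) * 100
Dose = (6.2 / 27.857578) * 100 = 22.26

22.26 %


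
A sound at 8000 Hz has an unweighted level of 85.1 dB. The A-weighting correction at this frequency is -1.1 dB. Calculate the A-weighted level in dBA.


Given values:
  SPL = 85.1 dB
  A-weighting at 8000 Hz = -1.1 dB
Formula: L_A = SPL + A_weight
L_A = 85.1 + (-1.1)
L_A = 84.0

84.0 dBA


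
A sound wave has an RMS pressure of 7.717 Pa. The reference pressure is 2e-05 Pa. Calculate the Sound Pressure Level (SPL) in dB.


Given values:
  p = 7.717 Pa
  p_ref = 2e-05 Pa
Formula: SPL = 20 * log10(p / p_ref)
Compute ratio: p / p_ref = 7.717 / 2e-05 = 385850
Compute log10: log10(385850) = 5.586419
Multiply: SPL = 20 * 5.586419 = 111.73

111.73 dB


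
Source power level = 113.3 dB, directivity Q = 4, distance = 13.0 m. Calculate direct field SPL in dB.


Given values:
  Lw = 113.3 dB, Q = 4, r = 13.0 m
Formula: SPL = Lw + 10 * log10(Q / (4 * pi * r^2))
Compute 4 * pi * r^2 = 4 * pi * 13.0^2 = 2123.7166
Compute Q / denom = 4 / 2123.7166 = 0.00188349
Compute 10 * log10(0.00188349) = -27.2504
SPL = 113.3 + (-27.2504) = 86.05

86.05 dB


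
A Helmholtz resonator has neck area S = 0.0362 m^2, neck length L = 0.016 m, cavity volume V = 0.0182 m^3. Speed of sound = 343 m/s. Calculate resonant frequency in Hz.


Given values:
  S = 0.0362 m^2, L = 0.016 m, V = 0.0182 m^3, c = 343 m/s
Formula: f = (c / (2*pi)) * sqrt(S / (V * L))
Compute V * L = 0.0182 * 0.016 = 0.0002912
Compute S / (V * L) = 0.0362 / 0.0002912 = 124.3132
Compute sqrt(124.3132) = 11.149583
Compute c / (2*pi) = 343 / 6.283185 = 54.590148
f = 54.590148 * 11.149583 = 608.66

608.66 Hz


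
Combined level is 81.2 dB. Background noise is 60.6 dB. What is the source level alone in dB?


Given values:
  L_total = 81.2 dB, L_bg = 60.6 dB
Formula: L_source = 10 * log10(10^(L_total/10) - 10^(L_bg/10))
Convert to linear:
  10^(81.2/10) = 131825673.8556
  10^(60.6/10) = 1148153.6215
Difference: 131825673.8556 - 1148153.6215 = 130677520.2341
L_source = 10 * log10(130677520.2341) = 81.16

81.16 dB


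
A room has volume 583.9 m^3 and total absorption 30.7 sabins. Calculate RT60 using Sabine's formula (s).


Given values:
  V = 583.9 m^3
  A = 30.7 sabins
Formula: RT60 = 0.161 * V / A
Numerator: 0.161 * 583.9 = 94.0079
RT60 = 94.0079 / 30.7 = 3.062

3.062 s


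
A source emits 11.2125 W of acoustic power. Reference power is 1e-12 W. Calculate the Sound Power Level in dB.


Given values:
  W = 11.2125 W
  W_ref = 1e-12 W
Formula: SWL = 10 * log10(W / W_ref)
Compute ratio: W / W_ref = 11212500000000
Compute log10: log10(11212500000000) = 13.049702
Multiply: SWL = 10 * 13.049702 = 130.5

130.5 dB


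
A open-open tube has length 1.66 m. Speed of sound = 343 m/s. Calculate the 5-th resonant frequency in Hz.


Given values:
  Tube type: open-open, L = 1.66 m, c = 343 m/s, n = 5
Formula: f_n = n * c / (2 * L)
Compute 2 * L = 2 * 1.66 = 3.32
f = 5 * 343 / 3.32
f = 516.57

516.57 Hz


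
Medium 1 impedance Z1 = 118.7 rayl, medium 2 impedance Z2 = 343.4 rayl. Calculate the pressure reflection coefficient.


Given values:
  Z1 = 118.7 rayl, Z2 = 343.4 rayl
Formula: R = (Z2 - Z1) / (Z2 + Z1)
Numerator: Z2 - Z1 = 343.4 - 118.7 = 224.7
Denominator: Z2 + Z1 = 343.4 + 118.7 = 462.1
R = 224.7 / 462.1 = 0.4863

0.4863


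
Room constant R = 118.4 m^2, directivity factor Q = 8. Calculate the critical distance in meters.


Given values:
  R = 118.4 m^2, Q = 8
Formula: d_c = 0.141 * sqrt(Q * R)
Compute Q * R = 8 * 118.4 = 947.2
Compute sqrt(947.2) = 30.7766
d_c = 0.141 * 30.7766 = 4.34

4.34 m


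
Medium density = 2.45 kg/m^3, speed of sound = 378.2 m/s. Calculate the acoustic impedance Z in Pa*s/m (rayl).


Given values:
  rho = 2.45 kg/m^3
  c = 378.2 m/s
Formula: Z = rho * c
Z = 2.45 * 378.2
Z = 926.59

926.59 rayl


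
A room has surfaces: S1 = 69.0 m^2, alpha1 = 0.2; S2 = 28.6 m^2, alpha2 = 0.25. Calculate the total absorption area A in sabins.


Given surfaces:
  Surface 1: 69.0 * 0.2 = 13.8
  Surface 2: 28.6 * 0.25 = 7.15
Formula: A = sum(Si * alpha_i)
A = 13.8 + 7.15
A = 20.95

20.95 sabins


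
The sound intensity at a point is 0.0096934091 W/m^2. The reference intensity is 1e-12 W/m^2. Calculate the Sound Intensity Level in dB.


Given values:
  I = 0.0096934091 W/m^2
  I_ref = 1e-12 W/m^2
Formula: SIL = 10 * log10(I / I_ref)
Compute ratio: I / I_ref = 9693409100
Compute log10: log10(9693409100) = 9.986477
Multiply: SIL = 10 * 9.986477 = 99.86

99.86 dB


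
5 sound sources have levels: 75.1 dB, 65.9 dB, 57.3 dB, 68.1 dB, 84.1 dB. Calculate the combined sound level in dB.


Formula: L_total = 10 * log10( sum(10^(Li/10)) )
  Source 1: 10^(75.1/10) = 32359365.693
  Source 2: 10^(65.9/10) = 3890451.4499
  Source 3: 10^(57.3/10) = 537031.7964
  Source 4: 10^(68.1/10) = 6456542.2903
  Source 5: 10^(84.1/10) = 257039578.2769
Sum of linear values = 300282969.5065
L_total = 10 * log10(300282969.5065) = 84.78

84.78 dB


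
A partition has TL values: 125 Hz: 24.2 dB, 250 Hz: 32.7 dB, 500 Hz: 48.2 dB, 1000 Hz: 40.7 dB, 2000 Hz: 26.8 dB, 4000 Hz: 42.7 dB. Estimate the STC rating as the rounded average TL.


Given TL values at each frequency:
  125 Hz: 24.2 dB
  250 Hz: 32.7 dB
  500 Hz: 48.2 dB
  1000 Hz: 40.7 dB
  2000 Hz: 26.8 dB
  4000 Hz: 42.7 dB
Formula: STC ~ round(average of TL values)
Sum = 24.2 + 32.7 + 48.2 + 40.7 + 26.8 + 42.7 = 215.3
Average = 215.3 / 6 = 35.88
Rounded: 36

36


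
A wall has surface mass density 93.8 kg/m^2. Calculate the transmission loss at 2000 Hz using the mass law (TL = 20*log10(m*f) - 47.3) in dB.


Given values:
  m = 93.8 kg/m^2, f = 2000 Hz
Formula: TL = 20 * log10(m * f) - 47.3
Compute m * f = 93.8 * 2000 = 187600.0
Compute log10(187600.0) = 5.273233
Compute 20 * 5.273233 = 105.4647
TL = 105.4647 - 47.3 = 58.16

58.16 dB


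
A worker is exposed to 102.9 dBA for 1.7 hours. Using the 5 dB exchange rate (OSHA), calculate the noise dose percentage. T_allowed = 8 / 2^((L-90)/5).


Given values:
  L = 102.9 dBA, T = 1.7 hours
Formula: T_allowed = 8 / 2^((L - 90) / 5)
Compute exponent: (102.9 - 90) / 5 = 2.58
Compute 2^(2.58) = 5.979397
T_allowed = 8 / 5.979397 = 1.337928 hours
Dose = (T / T_allowed) * 100
Dose = (1.7 / 1.337928) * 100 = 127.06

127.06 %


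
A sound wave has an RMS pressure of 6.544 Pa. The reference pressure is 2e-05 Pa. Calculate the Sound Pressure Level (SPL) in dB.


Given values:
  p = 6.544 Pa
  p_ref = 2e-05 Pa
Formula: SPL = 20 * log10(p / p_ref)
Compute ratio: p / p_ref = 6.544 / 2e-05 = 327200
Compute log10: log10(327200) = 5.514813
Multiply: SPL = 20 * 5.514813 = 110.3

110.3 dB


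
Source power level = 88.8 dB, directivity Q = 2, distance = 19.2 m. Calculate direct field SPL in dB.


Given values:
  Lw = 88.8 dB, Q = 2, r = 19.2 m
Formula: SPL = Lw + 10 * log10(Q / (4 * pi * r^2))
Compute 4 * pi * r^2 = 4 * pi * 19.2^2 = 4632.4669
Compute Q / denom = 2 / 4632.4669 = 0.00043174
Compute 10 * log10(0.00043174) = -33.6478
SPL = 88.8 + (-33.6478) = 55.15

55.15 dB


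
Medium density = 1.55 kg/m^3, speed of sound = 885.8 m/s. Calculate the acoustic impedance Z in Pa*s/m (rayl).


Given values:
  rho = 1.55 kg/m^3
  c = 885.8 m/s
Formula: Z = rho * c
Z = 1.55 * 885.8
Z = 1372.99

1372.99 rayl


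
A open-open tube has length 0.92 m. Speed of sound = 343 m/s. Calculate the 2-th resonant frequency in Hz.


Given values:
  Tube type: open-open, L = 0.92 m, c = 343 m/s, n = 2
Formula: f_n = n * c / (2 * L)
Compute 2 * L = 2 * 0.92 = 1.84
f = 2 * 343 / 1.84
f = 372.83

372.83 Hz


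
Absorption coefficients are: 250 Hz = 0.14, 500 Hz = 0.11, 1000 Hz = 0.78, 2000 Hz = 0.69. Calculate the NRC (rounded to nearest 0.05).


Given values:
  a_250 = 0.14, a_500 = 0.11
  a_1000 = 0.78, a_2000 = 0.69
Formula: NRC = (a250 + a500 + a1000 + a2000) / 4
Sum = 0.14 + 0.11 + 0.78 + 0.69 = 1.72
NRC = 1.72 / 4 = 0.43
Rounded to nearest 0.05: 0.45

0.45


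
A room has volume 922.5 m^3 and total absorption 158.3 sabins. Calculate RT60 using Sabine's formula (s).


Given values:
  V = 922.5 m^3
  A = 158.3 sabins
Formula: RT60 = 0.161 * V / A
Numerator: 0.161 * 922.5 = 148.5225
RT60 = 148.5225 / 158.3 = 0.938

0.938 s


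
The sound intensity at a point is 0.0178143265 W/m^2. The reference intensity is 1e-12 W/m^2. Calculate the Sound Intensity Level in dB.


Given values:
  I = 0.0178143265 W/m^2
  I_ref = 1e-12 W/m^2
Formula: SIL = 10 * log10(I / I_ref)
Compute ratio: I / I_ref = 17814326500
Compute log10: log10(17814326500) = 10.250769
Multiply: SIL = 10 * 10.250769 = 102.51

102.51 dB


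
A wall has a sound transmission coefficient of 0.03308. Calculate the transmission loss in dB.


Given values:
  tau = 0.03308
Formula: TL = 10 * log10(1 / tau)
Compute 1 / tau = 1 / 0.03308 = 30.2297
Compute log10(30.2297) = 1.480434
TL = 10 * 1.480434 = 14.8

14.8 dB


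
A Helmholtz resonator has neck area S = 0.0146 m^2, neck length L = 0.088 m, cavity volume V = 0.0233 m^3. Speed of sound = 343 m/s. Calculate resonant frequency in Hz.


Given values:
  S = 0.0146 m^2, L = 0.088 m, V = 0.0233 m^3, c = 343 m/s
Formula: f = (c / (2*pi)) * sqrt(S / (V * L))
Compute V * L = 0.0233 * 0.088 = 0.0020504
Compute S / (V * L) = 0.0146 / 0.0020504 = 7.1206
Compute sqrt(7.1206) = 2.668445
Compute c / (2*pi) = 343 / 6.283185 = 54.590148
f = 54.590148 * 2.668445 = 145.67

145.67 Hz


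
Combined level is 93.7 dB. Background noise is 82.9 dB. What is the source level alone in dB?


Given values:
  L_total = 93.7 dB, L_bg = 82.9 dB
Formula: L_source = 10 * log10(10^(L_total/10) - 10^(L_bg/10))
Convert to linear:
  10^(93.7/10) = 2344228815.3199
  10^(82.9/10) = 194984459.9758
Difference: 2344228815.3199 - 194984459.9758 = 2149244355.3441
L_source = 10 * log10(2149244355.3441) = 93.32

93.32 dB


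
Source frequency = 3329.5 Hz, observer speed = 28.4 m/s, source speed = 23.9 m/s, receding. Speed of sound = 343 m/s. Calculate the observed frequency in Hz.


Given values:
  f_s = 3329.5 Hz, v_o = 28.4 m/s, v_s = 23.9 m/s
  Direction: receding
Formula: f_o = f_s * (c - v_o) / (c + v_s)
Numerator: c - v_o = 343 - 28.4 = 314.6
Denominator: c + v_s = 343 + 23.9 = 366.9
f_o = 3329.5 * 314.6 / 366.9 = 2854.89

2854.89 Hz


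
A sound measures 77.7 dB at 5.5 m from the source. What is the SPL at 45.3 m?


Given values:
  SPL1 = 77.7 dB, r1 = 5.5 m, r2 = 45.3 m
Formula: SPL2 = SPL1 - 20 * log10(r2 / r1)
Compute ratio: r2 / r1 = 45.3 / 5.5 = 8.2364
Compute log10: log10(8.2364) = 0.915737
Compute drop: 20 * 0.915737 = 18.3147
SPL2 = 77.7 - 18.3147 = 59.39

59.39 dB


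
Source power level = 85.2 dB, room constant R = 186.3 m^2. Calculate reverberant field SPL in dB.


Given values:
  Lw = 85.2 dB, R = 186.3 m^2
Formula: SPL = Lw + 10 * log10(4 / R)
Compute 4 / R = 4 / 186.3 = 0.021471
Compute 10 * log10(0.021471) = -16.6815
SPL = 85.2 + (-16.6815) = 68.52

68.52 dB


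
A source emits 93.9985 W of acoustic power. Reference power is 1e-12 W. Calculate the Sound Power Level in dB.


Given values:
  W = 93.9985 W
  W_ref = 1e-12 W
Formula: SWL = 10 * log10(W / W_ref)
Compute ratio: W / W_ref = 93998500000000
Compute log10: log10(93998500000000) = 13.973121
Multiply: SWL = 10 * 13.973121 = 139.73

139.73 dB


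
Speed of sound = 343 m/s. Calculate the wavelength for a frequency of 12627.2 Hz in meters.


Given values:
  c = 343 m/s, f = 12627.2 Hz
Formula: lambda = c / f
lambda = 343 / 12627.2
lambda = 0.0272

0.0272 m


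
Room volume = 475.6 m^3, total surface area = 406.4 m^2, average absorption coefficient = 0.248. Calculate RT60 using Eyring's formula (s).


Given values:
  V = 475.6 m^3, S = 406.4 m^2, alpha = 0.248
Formula: RT60 = 0.161 * V / (-S * ln(1 - alpha))
Compute ln(1 - 0.248) = ln(0.752) = -0.285019
Denominator: -406.4 * -0.285019 = 115.8317
Numerator: 0.161 * 475.6 = 76.5716
RT60 = 76.5716 / 115.8317 = 0.661

0.661 s


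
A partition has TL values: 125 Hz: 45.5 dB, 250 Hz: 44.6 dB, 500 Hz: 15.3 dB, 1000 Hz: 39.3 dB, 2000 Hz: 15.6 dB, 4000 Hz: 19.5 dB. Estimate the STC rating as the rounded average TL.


Given TL values at each frequency:
  125 Hz: 45.5 dB
  250 Hz: 44.6 dB
  500 Hz: 15.3 dB
  1000 Hz: 39.3 dB
  2000 Hz: 15.6 dB
  4000 Hz: 19.5 dB
Formula: STC ~ round(average of TL values)
Sum = 45.5 + 44.6 + 15.3 + 39.3 + 15.6 + 19.5 = 179.8
Average = 179.8 / 6 = 29.97
Rounded: 30

30


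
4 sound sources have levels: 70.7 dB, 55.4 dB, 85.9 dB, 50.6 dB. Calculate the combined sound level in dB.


Formula: L_total = 10 * log10( sum(10^(Li/10)) )
  Source 1: 10^(70.7/10) = 11748975.5494
  Source 2: 10^(55.4/10) = 346736.8505
  Source 3: 10^(85.9/10) = 389045144.9943
  Source 4: 10^(50.6/10) = 114815.3621
Sum of linear values = 401255672.7563
L_total = 10 * log10(401255672.7563) = 86.03

86.03 dB


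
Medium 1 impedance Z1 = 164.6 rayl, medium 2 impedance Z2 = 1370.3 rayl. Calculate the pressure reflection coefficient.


Given values:
  Z1 = 164.6 rayl, Z2 = 1370.3 rayl
Formula: R = (Z2 - Z1) / (Z2 + Z1)
Numerator: Z2 - Z1 = 1370.3 - 164.6 = 1205.7
Denominator: Z2 + Z1 = 1370.3 + 164.6 = 1534.9
R = 1205.7 / 1534.9 = 0.7855

0.7855


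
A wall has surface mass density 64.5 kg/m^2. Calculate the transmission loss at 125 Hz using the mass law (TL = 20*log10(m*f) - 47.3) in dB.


Given values:
  m = 64.5 kg/m^2, f = 125 Hz
Formula: TL = 20 * log10(m * f) - 47.3
Compute m * f = 64.5 * 125 = 8062.5
Compute log10(8062.5) = 3.90647
Compute 20 * 3.90647 = 78.1294
TL = 78.1294 - 47.3 = 30.83

30.83 dB


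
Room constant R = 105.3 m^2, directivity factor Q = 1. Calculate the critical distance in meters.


Given values:
  R = 105.3 m^2, Q = 1
Formula: d_c = 0.141 * sqrt(Q * R)
Compute Q * R = 1 * 105.3 = 105.3
Compute sqrt(105.3) = 10.2616
d_c = 0.141 * 10.2616 = 1.447

1.447 m


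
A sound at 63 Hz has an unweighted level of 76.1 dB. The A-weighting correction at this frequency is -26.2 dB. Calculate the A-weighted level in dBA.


Given values:
  SPL = 76.1 dB
  A-weighting at 63 Hz = -26.2 dB
Formula: L_A = SPL + A_weight
L_A = 76.1 + (-26.2)
L_A = 49.9

49.9 dBA


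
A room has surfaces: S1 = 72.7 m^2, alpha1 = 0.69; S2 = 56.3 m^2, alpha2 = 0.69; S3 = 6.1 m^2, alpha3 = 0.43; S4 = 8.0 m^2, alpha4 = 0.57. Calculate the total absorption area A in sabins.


Given surfaces:
  Surface 1: 72.7 * 0.69 = 50.163
  Surface 2: 56.3 * 0.69 = 38.847
  Surface 3: 6.1 * 0.43 = 2.623
  Surface 4: 8.0 * 0.57 = 4.56
Formula: A = sum(Si * alpha_i)
A = 50.163 + 38.847 + 2.623 + 4.56
A = 96.19

96.19 sabins


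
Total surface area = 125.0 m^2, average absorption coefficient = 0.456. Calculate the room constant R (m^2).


Given values:
  S = 125.0 m^2, alpha = 0.456
Formula: R = S * alpha / (1 - alpha)
Numerator: 125.0 * 0.456 = 57.0
Denominator: 1 - 0.456 = 0.544
R = 57.0 / 0.544 = 104.78

104.78 m^2


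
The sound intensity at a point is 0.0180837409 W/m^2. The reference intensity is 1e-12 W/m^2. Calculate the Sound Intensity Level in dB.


Given values:
  I = 0.0180837409 W/m^2
  I_ref = 1e-12 W/m^2
Formula: SIL = 10 * log10(I / I_ref)
Compute ratio: I / I_ref = 18083740900
Compute log10: log10(18083740900) = 10.257288
Multiply: SIL = 10 * 10.257288 = 102.57

102.57 dB


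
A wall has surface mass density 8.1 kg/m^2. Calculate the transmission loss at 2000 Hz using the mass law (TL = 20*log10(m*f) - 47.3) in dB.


Given values:
  m = 8.1 kg/m^2, f = 2000 Hz
Formula: TL = 20 * log10(m * f) - 47.3
Compute m * f = 8.1 * 2000 = 16200.0
Compute log10(16200.0) = 4.209515
Compute 20 * 4.209515 = 84.1903
TL = 84.1903 - 47.3 = 36.89

36.89 dB


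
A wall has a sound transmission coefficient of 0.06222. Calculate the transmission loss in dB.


Given values:
  tau = 0.06222
Formula: TL = 10 * log10(1 / tau)
Compute 1 / tau = 1 / 0.06222 = 16.072
Compute log10(16.072) = 1.20607
TL = 10 * 1.20607 = 12.06

12.06 dB


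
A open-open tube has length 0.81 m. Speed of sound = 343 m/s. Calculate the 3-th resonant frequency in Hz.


Given values:
  Tube type: open-open, L = 0.81 m, c = 343 m/s, n = 3
Formula: f_n = n * c / (2 * L)
Compute 2 * L = 2 * 0.81 = 1.62
f = 3 * 343 / 1.62
f = 635.19

635.19 Hz


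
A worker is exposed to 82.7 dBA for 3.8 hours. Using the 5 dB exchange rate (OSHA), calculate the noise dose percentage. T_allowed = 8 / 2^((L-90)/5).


Given values:
  L = 82.7 dBA, T = 3.8 hours
Formula: T_allowed = 8 / 2^((L - 90) / 5)
Compute exponent: (82.7 - 90) / 5 = -1.46
Compute 2^(-1.46) = 0.363493
T_allowed = 8 / 0.363493 = 22.008677 hours
Dose = (T / T_allowed) * 100
Dose = (3.8 / 22.008677) * 100 = 17.27

17.27 %


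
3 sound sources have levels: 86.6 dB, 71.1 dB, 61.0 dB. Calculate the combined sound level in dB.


Formula: L_total = 10 * log10( sum(10^(Li/10)) )
  Source 1: 10^(86.6/10) = 457088189.6149
  Source 2: 10^(71.1/10) = 12882495.5169
  Source 3: 10^(61.0/10) = 1258925.4118
Sum of linear values = 471229610.5436
L_total = 10 * log10(471229610.5436) = 86.73

86.73 dB


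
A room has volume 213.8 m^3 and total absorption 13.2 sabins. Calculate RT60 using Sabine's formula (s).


Given values:
  V = 213.8 m^3
  A = 13.2 sabins
Formula: RT60 = 0.161 * V / A
Numerator: 0.161 * 213.8 = 34.4218
RT60 = 34.4218 / 13.2 = 2.608

2.608 s


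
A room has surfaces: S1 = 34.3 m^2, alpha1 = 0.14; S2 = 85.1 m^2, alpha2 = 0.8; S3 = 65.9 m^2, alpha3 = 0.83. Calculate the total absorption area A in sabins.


Given surfaces:
  Surface 1: 34.3 * 0.14 = 4.802
  Surface 2: 85.1 * 0.8 = 68.08
  Surface 3: 65.9 * 0.83 = 54.697
Formula: A = sum(Si * alpha_i)
A = 4.802 + 68.08 + 54.697
A = 127.58

127.58 sabins


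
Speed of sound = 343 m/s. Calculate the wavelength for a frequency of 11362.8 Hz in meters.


Given values:
  c = 343 m/s, f = 11362.8 Hz
Formula: lambda = c / f
lambda = 343 / 11362.8
lambda = 0.0302

0.0302 m


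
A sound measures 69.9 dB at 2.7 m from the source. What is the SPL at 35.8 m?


Given values:
  SPL1 = 69.9 dB, r1 = 2.7 m, r2 = 35.8 m
Formula: SPL2 = SPL1 - 20 * log10(r2 / r1)
Compute ratio: r2 / r1 = 35.8 / 2.7 = 13.2593
Compute log10: log10(13.2593) = 1.122521
Compute drop: 20 * 1.122521 = 22.4504
SPL2 = 69.9 - 22.4504 = 47.45

47.45 dB


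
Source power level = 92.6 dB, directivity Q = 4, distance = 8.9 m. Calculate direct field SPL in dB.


Given values:
  Lw = 92.6 dB, Q = 4, r = 8.9 m
Formula: SPL = Lw + 10 * log10(Q / (4 * pi * r^2))
Compute 4 * pi * r^2 = 4 * pi * 8.9^2 = 995.3822
Compute Q / denom = 4 / 995.3822 = 0.00401856
Compute 10 * log10(0.00401856) = -23.9593
SPL = 92.6 + (-23.9593) = 68.64

68.64 dB


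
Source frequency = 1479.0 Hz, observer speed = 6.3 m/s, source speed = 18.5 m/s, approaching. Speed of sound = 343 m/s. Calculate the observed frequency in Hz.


Given values:
  f_s = 1479.0 Hz, v_o = 6.3 m/s, v_s = 18.5 m/s
  Direction: approaching
Formula: f_o = f_s * (c + v_o) / (c - v_s)
Numerator: c + v_o = 343 + 6.3 = 349.3
Denominator: c - v_s = 343 - 18.5 = 324.5
f_o = 1479.0 * 349.3 / 324.5 = 1592.03

1592.03 Hz


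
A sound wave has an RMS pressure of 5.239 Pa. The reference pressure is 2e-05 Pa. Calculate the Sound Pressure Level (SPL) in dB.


Given values:
  p = 5.239 Pa
  p_ref = 2e-05 Pa
Formula: SPL = 20 * log10(p / p_ref)
Compute ratio: p / p_ref = 5.239 / 2e-05 = 261950
Compute log10: log10(261950) = 5.418218
Multiply: SPL = 20 * 5.418218 = 108.36

108.36 dB


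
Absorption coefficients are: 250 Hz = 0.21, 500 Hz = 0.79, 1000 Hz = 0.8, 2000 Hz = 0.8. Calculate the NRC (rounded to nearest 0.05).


Given values:
  a_250 = 0.21, a_500 = 0.79
  a_1000 = 0.8, a_2000 = 0.8
Formula: NRC = (a250 + a500 + a1000 + a2000) / 4
Sum = 0.21 + 0.79 + 0.8 + 0.8 = 2.6
NRC = 2.6 / 4 = 0.65
Rounded to nearest 0.05: 0.65

0.65


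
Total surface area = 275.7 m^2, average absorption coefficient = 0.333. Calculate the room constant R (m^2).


Given values:
  S = 275.7 m^2, alpha = 0.333
Formula: R = S * alpha / (1 - alpha)
Numerator: 275.7 * 0.333 = 91.8081
Denominator: 1 - 0.333 = 0.667
R = 91.8081 / 0.667 = 137.64

137.64 m^2


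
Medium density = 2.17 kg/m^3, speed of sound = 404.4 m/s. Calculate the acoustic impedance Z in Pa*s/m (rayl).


Given values:
  rho = 2.17 kg/m^3
  c = 404.4 m/s
Formula: Z = rho * c
Z = 2.17 * 404.4
Z = 877.55

877.55 rayl


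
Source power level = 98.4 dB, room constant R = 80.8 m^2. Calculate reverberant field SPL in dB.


Given values:
  Lw = 98.4 dB, R = 80.8 m^2
Formula: SPL = Lw + 10 * log10(4 / R)
Compute 4 / R = 4 / 80.8 = 0.049505
Compute 10 * log10(0.049505) = -13.0535
SPL = 98.4 + (-13.0535) = 85.35

85.35 dB


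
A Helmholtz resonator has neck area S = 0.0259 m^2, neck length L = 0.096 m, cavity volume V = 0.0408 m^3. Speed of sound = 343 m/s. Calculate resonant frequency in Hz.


Given values:
  S = 0.0259 m^2, L = 0.096 m, V = 0.0408 m^3, c = 343 m/s
Formula: f = (c / (2*pi)) * sqrt(S / (V * L))
Compute V * L = 0.0408 * 0.096 = 0.0039168
Compute S / (V * L) = 0.0259 / 0.0039168 = 6.6125
Compute sqrt(6.6125) = 2.571478
Compute c / (2*pi) = 343 / 6.283185 = 54.590148
f = 54.590148 * 2.571478 = 140.38

140.38 Hz


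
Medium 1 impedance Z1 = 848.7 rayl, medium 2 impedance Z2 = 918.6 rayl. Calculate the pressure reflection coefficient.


Given values:
  Z1 = 848.7 rayl, Z2 = 918.6 rayl
Formula: R = (Z2 - Z1) / (Z2 + Z1)
Numerator: Z2 - Z1 = 918.6 - 848.7 = 69.9
Denominator: Z2 + Z1 = 918.6 + 848.7 = 1767.3
R = 69.9 / 1767.3 = 0.0396

0.0396


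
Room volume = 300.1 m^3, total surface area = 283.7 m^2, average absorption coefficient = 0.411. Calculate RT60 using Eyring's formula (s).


Given values:
  V = 300.1 m^3, S = 283.7 m^2, alpha = 0.411
Formula: RT60 = 0.161 * V / (-S * ln(1 - alpha))
Compute ln(1 - 0.411) = ln(0.589) = -0.529329
Denominator: -283.7 * -0.529329 = 150.1706
Numerator: 0.161 * 300.1 = 48.3161
RT60 = 48.3161 / 150.1706 = 0.322

0.322 s


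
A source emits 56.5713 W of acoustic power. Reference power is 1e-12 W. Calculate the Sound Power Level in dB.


Given values:
  W = 56.5713 W
  W_ref = 1e-12 W
Formula: SWL = 10 * log10(W / W_ref)
Compute ratio: W / W_ref = 56571300000000
Compute log10: log10(56571300000000) = 13.752596
Multiply: SWL = 10 * 13.752596 = 137.53

137.53 dB


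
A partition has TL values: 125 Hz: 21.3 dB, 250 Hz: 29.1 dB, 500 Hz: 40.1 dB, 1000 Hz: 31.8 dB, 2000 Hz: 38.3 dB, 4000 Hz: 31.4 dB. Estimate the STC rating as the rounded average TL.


Given TL values at each frequency:
  125 Hz: 21.3 dB
  250 Hz: 29.1 dB
  500 Hz: 40.1 dB
  1000 Hz: 31.8 dB
  2000 Hz: 38.3 dB
  4000 Hz: 31.4 dB
Formula: STC ~ round(average of TL values)
Sum = 21.3 + 29.1 + 40.1 + 31.8 + 38.3 + 31.4 = 192.0
Average = 192.0 / 6 = 32.0
Rounded: 32

32


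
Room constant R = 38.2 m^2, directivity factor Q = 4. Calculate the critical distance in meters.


Given values:
  R = 38.2 m^2, Q = 4
Formula: d_c = 0.141 * sqrt(Q * R)
Compute Q * R = 4 * 38.2 = 152.8
Compute sqrt(152.8) = 12.3612
d_c = 0.141 * 12.3612 = 1.743

1.743 m


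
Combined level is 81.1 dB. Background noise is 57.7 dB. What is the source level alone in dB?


Given values:
  L_total = 81.1 dB, L_bg = 57.7 dB
Formula: L_source = 10 * log10(10^(L_total/10) - 10^(L_bg/10))
Convert to linear:
  10^(81.1/10) = 128824955.1693
  10^(57.7/10) = 588843.6554
Difference: 128824955.1693 - 588843.6554 = 128236111.5139
L_source = 10 * log10(128236111.5139) = 81.08

81.08 dB


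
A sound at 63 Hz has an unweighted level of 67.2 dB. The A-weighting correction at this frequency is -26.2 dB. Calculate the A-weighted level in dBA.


Given values:
  SPL = 67.2 dB
  A-weighting at 63 Hz = -26.2 dB
Formula: L_A = SPL + A_weight
L_A = 67.2 + (-26.2)
L_A = 41.0

41.0 dBA
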